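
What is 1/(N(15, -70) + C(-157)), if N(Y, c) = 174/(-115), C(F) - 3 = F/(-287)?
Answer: 33005/67132 ≈ 0.49164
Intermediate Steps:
C(F) = 3 - F/287 (C(F) = 3 + F/(-287) = 3 + F*(-1/287) = 3 - F/287)
N(Y, c) = -174/115 (N(Y, c) = 174*(-1/115) = -174/115)
1/(N(15, -70) + C(-157)) = 1/(-174/115 + (3 - 1/287*(-157))) = 1/(-174/115 + (3 + 157/287)) = 1/(-174/115 + 1018/287) = 1/(67132/33005) = 33005/67132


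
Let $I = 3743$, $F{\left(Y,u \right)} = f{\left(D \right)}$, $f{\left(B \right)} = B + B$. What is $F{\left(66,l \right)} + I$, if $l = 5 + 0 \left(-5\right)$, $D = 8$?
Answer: $3759$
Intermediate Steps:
$f{\left(B \right)} = 2 B$
$l = 5$ ($l = 5 + 0 = 5$)
$F{\left(Y,u \right)} = 16$ ($F{\left(Y,u \right)} = 2 \cdot 8 = 16$)
$F{\left(66,l \right)} + I = 16 + 3743 = 3759$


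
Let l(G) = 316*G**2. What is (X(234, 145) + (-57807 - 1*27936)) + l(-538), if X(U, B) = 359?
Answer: 91378920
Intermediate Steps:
(X(234, 145) + (-57807 - 1*27936)) + l(-538) = (359 + (-57807 - 1*27936)) + 316*(-538)**2 = (359 + (-57807 - 27936)) + 316*289444 = (359 - 85743) + 91464304 = -85384 + 91464304 = 91378920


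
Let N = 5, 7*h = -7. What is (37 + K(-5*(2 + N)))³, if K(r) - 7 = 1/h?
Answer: 79507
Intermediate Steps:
h = -1 (h = (⅐)*(-7) = -1)
K(r) = 6 (K(r) = 7 + 1/(-1) = 7 - 1 = 6)
(37 + K(-5*(2 + N)))³ = (37 + 6)³ = 43³ = 79507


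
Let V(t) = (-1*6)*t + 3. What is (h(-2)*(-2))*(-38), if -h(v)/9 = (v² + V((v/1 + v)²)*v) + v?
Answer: -128592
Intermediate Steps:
V(t) = 3 - 6*t (V(t) = -6*t + 3 = 3 - 6*t)
h(v) = -9*v - 9*v² - 9*v*(3 - 24*v²) (h(v) = -9*((v² + (3 - 6*(v/1 + v)²)*v) + v) = -9*((v² + (3 - 6*(v*1 + v)²)*v) + v) = -9*((v² + (3 - 6*(v + v)²)*v) + v) = -9*((v² + (3 - 6*4*v²)*v) + v) = -9*((v² + (3 - 24*v²)*v) + v) = -9*((v² + v*(3 - 24*v²)) + v) = -9*(v + v² + v*(3 - 24*v²)) = -9*v - 9*v² - 9*v*(3 - 24*v²))
(h(-2)*(-2))*(-38) = ((9*(-2)*(-4 - 1*(-2) + 24*(-2)²))*(-2))*(-38) = ((9*(-2)*(-4 + 2 + 24*4))*(-2))*(-38) = ((9*(-2)*(-4 + 2 + 96))*(-2))*(-38) = ((9*(-2)*94)*(-2))*(-38) = -1692*(-2)*(-38) = 3384*(-38) = -128592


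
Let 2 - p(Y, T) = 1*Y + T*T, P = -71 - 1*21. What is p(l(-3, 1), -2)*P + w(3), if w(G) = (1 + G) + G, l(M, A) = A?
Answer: 283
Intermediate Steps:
P = -92 (P = -71 - 21 = -92)
p(Y, T) = 2 - Y - T**2 (p(Y, T) = 2 - (1*Y + T*T) = 2 - (Y + T**2) = 2 + (-Y - T**2) = 2 - Y - T**2)
w(G) = 1 + 2*G
p(l(-3, 1), -2)*P + w(3) = (2 - 1*1 - 1*(-2)**2)*(-92) + (1 + 2*3) = (2 - 1 - 1*4)*(-92) + (1 + 6) = (2 - 1 - 4)*(-92) + 7 = -3*(-92) + 7 = 276 + 7 = 283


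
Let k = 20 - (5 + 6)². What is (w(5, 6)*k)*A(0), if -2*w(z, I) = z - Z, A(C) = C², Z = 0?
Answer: 0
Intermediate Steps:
k = -101 (k = 20 - 1*11² = 20 - 1*121 = 20 - 121 = -101)
w(z, I) = -z/2 (w(z, I) = -(z - 1*0)/2 = -(z + 0)/2 = -z/2)
(w(5, 6)*k)*A(0) = (-½*5*(-101))*0² = -5/2*(-101)*0 = (505/2)*0 = 0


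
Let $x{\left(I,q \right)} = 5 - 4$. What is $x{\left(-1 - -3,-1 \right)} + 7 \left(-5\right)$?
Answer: $-34$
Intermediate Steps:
$x{\left(I,q \right)} = 1$
$x{\left(-1 - -3,-1 \right)} + 7 \left(-5\right) = 1 + 7 \left(-5\right) = 1 - 35 = -34$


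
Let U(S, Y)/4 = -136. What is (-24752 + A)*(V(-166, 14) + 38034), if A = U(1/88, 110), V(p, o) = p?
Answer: -957908928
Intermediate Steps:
U(S, Y) = -544 (U(S, Y) = 4*(-136) = -544)
A = -544
(-24752 + A)*(V(-166, 14) + 38034) = (-24752 - 544)*(-166 + 38034) = -25296*37868 = -957908928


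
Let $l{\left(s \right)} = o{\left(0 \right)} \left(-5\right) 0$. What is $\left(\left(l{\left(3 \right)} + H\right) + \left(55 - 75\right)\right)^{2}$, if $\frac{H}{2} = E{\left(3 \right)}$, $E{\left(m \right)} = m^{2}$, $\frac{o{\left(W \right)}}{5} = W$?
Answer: $4$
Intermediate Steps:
$o{\left(W \right)} = 5 W$
$H = 18$ ($H = 2 \cdot 3^{2} = 2 \cdot 9 = 18$)
$l{\left(s \right)} = 0$ ($l{\left(s \right)} = 5 \cdot 0 \left(-5\right) 0 = 0 \left(-5\right) 0 = 0 \cdot 0 = 0$)
$\left(\left(l{\left(3 \right)} + H\right) + \left(55 - 75\right)\right)^{2} = \left(\left(0 + 18\right) + \left(55 - 75\right)\right)^{2} = \left(18 - 20\right)^{2} = \left(-2\right)^{2} = 4$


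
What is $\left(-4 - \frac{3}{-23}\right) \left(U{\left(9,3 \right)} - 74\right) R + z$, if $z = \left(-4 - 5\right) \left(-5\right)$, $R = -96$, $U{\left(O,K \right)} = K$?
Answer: $- \frac{605589}{23} \approx -26330.0$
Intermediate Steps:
$z = 45$ ($z = \left(-9\right) \left(-5\right) = 45$)
$\left(-4 - \frac{3}{-23}\right) \left(U{\left(9,3 \right)} - 74\right) R + z = \left(-4 - \frac{3}{-23}\right) \left(3 - 74\right) \left(-96\right) + 45 = \left(-4 - - \frac{3}{23}\right) \left(-71\right) \left(-96\right) + 45 = \left(-4 + \frac{3}{23}\right) \left(-71\right) \left(-96\right) + 45 = \left(- \frac{89}{23}\right) \left(-71\right) \left(-96\right) + 45 = \frac{6319}{23} \left(-96\right) + 45 = - \frac{606624}{23} + 45 = - \frac{605589}{23}$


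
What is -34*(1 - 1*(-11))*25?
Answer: -10200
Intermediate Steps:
-34*(1 - 1*(-11))*25 = -34*(1 + 11)*25 = -34*12*25 = -408*25 = -10200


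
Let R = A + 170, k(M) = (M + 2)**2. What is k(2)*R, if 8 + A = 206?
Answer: 5888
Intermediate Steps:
A = 198 (A = -8 + 206 = 198)
k(M) = (2 + M)**2
R = 368 (R = 198 + 170 = 368)
k(2)*R = (2 + 2)**2*368 = 4**2*368 = 16*368 = 5888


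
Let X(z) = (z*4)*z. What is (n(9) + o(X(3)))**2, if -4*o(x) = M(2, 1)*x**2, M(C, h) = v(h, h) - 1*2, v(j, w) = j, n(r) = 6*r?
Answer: 142884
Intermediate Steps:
X(z) = 4*z**2 (X(z) = (4*z)*z = 4*z**2)
M(C, h) = -2 + h (M(C, h) = h - 1*2 = h - 2 = -2 + h)
o(x) = x**2/4 (o(x) = -(-2 + 1)*x**2/4 = -(-1)*x**2/4 = x**2/4)
(n(9) + o(X(3)))**2 = (6*9 + (4*3**2)**2/4)**2 = (54 + (4*9)**2/4)**2 = (54 + (1/4)*36**2)**2 = (54 + (1/4)*1296)**2 = (54 + 324)**2 = 378**2 = 142884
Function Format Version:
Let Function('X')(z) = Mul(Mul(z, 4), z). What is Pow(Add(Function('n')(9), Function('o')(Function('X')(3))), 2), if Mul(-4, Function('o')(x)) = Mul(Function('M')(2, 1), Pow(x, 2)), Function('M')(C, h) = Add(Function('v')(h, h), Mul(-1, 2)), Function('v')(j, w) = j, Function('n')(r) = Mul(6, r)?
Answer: 142884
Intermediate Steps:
Function('X')(z) = Mul(4, Pow(z, 2)) (Function('X')(z) = Mul(Mul(4, z), z) = Mul(4, Pow(z, 2)))
Function('M')(C, h) = Add(-2, h) (Function('M')(C, h) = Add(h, Mul(-1, 2)) = Add(h, -2) = Add(-2, h))
Function('o')(x) = Mul(Rational(1, 4), Pow(x, 2)) (Function('o')(x) = Mul(Rational(-1, 4), Mul(Add(-2, 1), Pow(x, 2))) = Mul(Rational(-1, 4), Mul(-1, Pow(x, 2))) = Mul(Rational(1, 4), Pow(x, 2)))
Pow(Add(Function('n')(9), Function('o')(Function('X')(3))), 2) = Pow(Add(Mul(6, 9), Mul(Rational(1, 4), Pow(Mul(4, Pow(3, 2)), 2))), 2) = Pow(Add(54, Mul(Rational(1, 4), Pow(Mul(4, 9), 2))), 2) = Pow(Add(54, Mul(Rational(1, 4), Pow(36, 2))), 2) = Pow(Add(54, Mul(Rational(1, 4), 1296)), 2) = Pow(Add(54, 324), 2) = Pow(378, 2) = 142884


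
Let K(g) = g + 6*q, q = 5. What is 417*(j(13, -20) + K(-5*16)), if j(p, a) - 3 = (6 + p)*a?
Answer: -178059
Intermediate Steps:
K(g) = 30 + g (K(g) = g + 6*5 = g + 30 = 30 + g)
j(p, a) = 3 + a*(6 + p) (j(p, a) = 3 + (6 + p)*a = 3 + a*(6 + p))
417*(j(13, -20) + K(-5*16)) = 417*((3 + 6*(-20) - 20*13) + (30 - 5*16)) = 417*((3 - 120 - 260) + (30 - 80)) = 417*(-377 - 50) = 417*(-427) = -178059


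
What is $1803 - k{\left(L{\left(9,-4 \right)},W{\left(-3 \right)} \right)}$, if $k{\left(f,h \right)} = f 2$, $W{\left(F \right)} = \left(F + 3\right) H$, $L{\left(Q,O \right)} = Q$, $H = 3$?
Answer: $1785$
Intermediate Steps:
$W{\left(F \right)} = 9 + 3 F$ ($W{\left(F \right)} = \left(F + 3\right) 3 = \left(3 + F\right) 3 = 9 + 3 F$)
$k{\left(f,h \right)} = 2 f$
$1803 - k{\left(L{\left(9,-4 \right)},W{\left(-3 \right)} \right)} = 1803 - 2 \cdot 9 = 1803 - 18 = 1785$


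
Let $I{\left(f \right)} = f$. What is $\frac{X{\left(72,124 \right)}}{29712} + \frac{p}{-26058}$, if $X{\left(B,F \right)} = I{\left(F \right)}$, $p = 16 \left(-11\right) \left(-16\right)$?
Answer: $- \frac{3351575}{32259804} \approx -0.10389$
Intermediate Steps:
$p = 2816$ ($p = \left(-176\right) \left(-16\right) = 2816$)
$X{\left(B,F \right)} = F$
$\frac{X{\left(72,124 \right)}}{29712} + \frac{p}{-26058} = \frac{124}{29712} + \frac{2816}{-26058} = 124 \cdot \frac{1}{29712} + 2816 \left(- \frac{1}{26058}\right) = \frac{31}{7428} - \frac{1408}{13029} = - \frac{3351575}{32259804}$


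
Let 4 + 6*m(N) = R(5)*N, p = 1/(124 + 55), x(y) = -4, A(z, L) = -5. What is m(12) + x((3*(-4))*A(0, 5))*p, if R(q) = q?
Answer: 5000/537 ≈ 9.3110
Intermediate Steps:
p = 1/179 ≈ 0.0055866
m(N) = -2/3 + 5*N/6 (m(N) = -2/3 + (5*N)/6 = -2/3 + 5*N/6)
m(12) + x((3*(-4))*A(0, 5))*p = (-2/3 + (5/6)*12) - 4*1/179 = (-2/3 + 10) - 4/179 = 28/3 - 4/179 = 5000/537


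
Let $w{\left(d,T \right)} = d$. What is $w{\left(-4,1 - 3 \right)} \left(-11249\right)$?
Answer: $44996$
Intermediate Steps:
$w{\left(-4,1 - 3 \right)} \left(-11249\right) = \left(-4\right) \left(-11249\right) = 44996$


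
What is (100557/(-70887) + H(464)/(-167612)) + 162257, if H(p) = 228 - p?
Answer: 160653469120113/990125987 ≈ 1.6226e+5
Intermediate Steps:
(100557/(-70887) + H(464)/(-167612)) + 162257 = (100557/(-70887) + (228 - 1*464)/(-167612)) + 162257 = (100557*(-1/70887) + (228 - 464)*(-1/167612)) + 162257 = (-33519/23629 - 236*(-1/167612)) + 162257 = (-33519/23629 + 59/41903) + 162257 = -1403152546/990125987 + 162257 = 160653469120113/990125987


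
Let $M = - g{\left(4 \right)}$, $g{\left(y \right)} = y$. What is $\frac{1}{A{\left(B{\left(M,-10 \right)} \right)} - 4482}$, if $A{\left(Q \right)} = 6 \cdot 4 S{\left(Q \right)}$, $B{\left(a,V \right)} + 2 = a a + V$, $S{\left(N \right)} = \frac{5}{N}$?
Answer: $- \frac{1}{4452} \approx -0.00022462$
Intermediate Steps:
$M = -4$ ($M = \left(-1\right) 4 = -4$)
$B{\left(a,V \right)} = -2 + V + a^{2}$ ($B{\left(a,V \right)} = -2 + \left(a a + V\right) = -2 + \left(a^{2} + V\right) = -2 + \left(V + a^{2}\right) = -2 + V + a^{2}$)
$A{\left(Q \right)} = \frac{120}{Q}$ ($A{\left(Q \right)} = 6 \cdot 4 \frac{5}{Q} = 24 \frac{5}{Q} = \frac{120}{Q}$)
$\frac{1}{A{\left(B{\left(M,-10 \right)} \right)} - 4482} = \frac{1}{\frac{120}{-2 - 10 + \left(-4\right)^{2}} - 4482} = \frac{1}{\frac{120}{-2 - 10 + 16} - 4482} = \frac{1}{\frac{120}{4} - 4482} = \frac{1}{120 \cdot \frac{1}{4} - 4482} = \frac{1}{30 - 4482} = \frac{1}{-4452} = - \frac{1}{4452}$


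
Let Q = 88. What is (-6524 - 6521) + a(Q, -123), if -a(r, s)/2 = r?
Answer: -13221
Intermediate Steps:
a(r, s) = -2*r
(-6524 - 6521) + a(Q, -123) = (-6524 - 6521) - 2*88 = -13045 - 176 = -13221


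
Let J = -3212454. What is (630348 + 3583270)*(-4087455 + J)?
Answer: -30759027960762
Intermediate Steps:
(630348 + 3583270)*(-4087455 + J) = (630348 + 3583270)*(-4087455 - 3212454) = 4213618*(-7299909) = -30759027960762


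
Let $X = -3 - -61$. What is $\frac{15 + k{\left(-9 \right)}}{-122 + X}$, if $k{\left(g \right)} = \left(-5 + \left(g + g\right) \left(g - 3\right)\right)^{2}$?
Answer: $- \frac{5567}{8} \approx -695.88$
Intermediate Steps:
$X = 58$ ($X = -3 + 61 = 58$)
$k{\left(g \right)} = \left(-5 + 2 g \left(-3 + g\right)\right)^{2}$
$\frac{15 + k{\left(-9 \right)}}{-122 + X} = \frac{15 + \left(5 - 2 \left(-9\right)^{2} + 6 \left(-9\right)\right)^{2}}{-122 + 58} = \frac{15 + \left(5 - 162 - 54\right)^{2}}{-64} = - \frac{15 + \left(5 - 162 - 54\right)^{2}}{64} = - \frac{15 + \left(-211\right)^{2}}{64} = - \frac{15 + 44521}{64} = \left(- \frac{1}{64}\right) 44536 = - \frac{5567}{8}$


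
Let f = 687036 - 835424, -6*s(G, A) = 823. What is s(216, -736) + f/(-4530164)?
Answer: -931858661/6795246 ≈ -137.13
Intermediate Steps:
s(G, A) = -823/6 (s(G, A) = -⅙*823 = -823/6)
f = -148388
s(216, -736) + f/(-4530164) = -823/6 - 148388/(-4530164) = -823/6 - 148388*(-1/4530164) = -823/6 + 37097/1132541 = -931858661/6795246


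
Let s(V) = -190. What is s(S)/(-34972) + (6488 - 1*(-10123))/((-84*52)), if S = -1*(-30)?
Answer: -6905833/1818544 ≈ -3.7975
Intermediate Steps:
S = 30
s(S)/(-34972) + (6488 - 1*(-10123))/((-84*52)) = -190/(-34972) + (6488 - 1*(-10123))/((-84*52)) = -190*(-1/34972) + (6488 + 10123)/(-4368) = 95/17486 + 16611*(-1/4368) = 95/17486 - 791/208 = -6905833/1818544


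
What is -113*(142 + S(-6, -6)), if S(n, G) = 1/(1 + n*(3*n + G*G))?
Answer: -1716809/107 ≈ -16045.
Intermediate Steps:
S(n, G) = 1/(1 + n*(G² + 3*n)) (S(n, G) = 1/(1 + n*(3*n + G²)) = 1/(1 + n*(G² + 3*n)))
-113*(142 + S(-6, -6)) = -113*(142 + 1/(1 + 3*(-6)² - 6*(-6)²)) = -113*(142 + 1/(1 + 3*36 - 6*36)) = -113*(142 + 1/(1 + 108 - 216)) = -113*(142 + 1/(-107)) = -113*(142 - 1/107) = -113*15193/107 = -1716809/107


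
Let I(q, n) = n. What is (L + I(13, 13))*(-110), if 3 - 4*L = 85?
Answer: 825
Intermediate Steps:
L = -41/2 (L = ¾ - ¼*85 = ¾ - 85/4 = -41/2 ≈ -20.500)
(L + I(13, 13))*(-110) = (-41/2 + 13)*(-110) = -15/2*(-110) = 825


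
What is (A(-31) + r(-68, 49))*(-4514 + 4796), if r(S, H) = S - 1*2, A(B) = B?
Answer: -28482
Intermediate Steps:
r(S, H) = -2 + S (r(S, H) = S - 2 = -2 + S)
(A(-31) + r(-68, 49))*(-4514 + 4796) = (-31 + (-2 - 68))*(-4514 + 4796) = (-31 - 70)*282 = -101*282 = -28482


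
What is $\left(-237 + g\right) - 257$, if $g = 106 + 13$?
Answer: $-375$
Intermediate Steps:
$g = 119$
$\left(-237 + g\right) - 257 = \left(-237 + 119\right) - 257 = -118 - 257 = -375$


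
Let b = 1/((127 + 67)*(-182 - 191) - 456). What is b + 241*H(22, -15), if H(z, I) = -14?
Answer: -245687933/72818 ≈ -3374.0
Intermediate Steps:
b = -1/72818 (b = 1/(194*(-373) - 456) = 1/(-72362 - 456) = 1/(-72818) = -1/72818 ≈ -1.3733e-5)
b + 241*H(22, -15) = -1/72818 + 241*(-14) = -1/72818 - 3374 = -245687933/72818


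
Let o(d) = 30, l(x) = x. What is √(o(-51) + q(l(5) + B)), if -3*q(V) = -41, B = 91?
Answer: √393/3 ≈ 6.6081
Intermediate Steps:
q(V) = 41/3 (q(V) = -⅓*(-41) = 41/3)
√(o(-51) + q(l(5) + B)) = √(30 + 41/3) = √(131/3) = √393/3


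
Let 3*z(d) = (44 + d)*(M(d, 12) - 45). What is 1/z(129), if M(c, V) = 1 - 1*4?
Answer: -1/2768 ≈ -0.00036127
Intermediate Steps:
M(c, V) = -3 (M(c, V) = 1 - 4 = -3)
z(d) = -704 - 16*d (z(d) = ((44 + d)*(-3 - 45))/3 = ((44 + d)*(-48))/3 = (-2112 - 48*d)/3 = -704 - 16*d)
1/z(129) = 1/(-704 - 16*129) = 1/(-704 - 2064) = 1/(-2768) = -1/2768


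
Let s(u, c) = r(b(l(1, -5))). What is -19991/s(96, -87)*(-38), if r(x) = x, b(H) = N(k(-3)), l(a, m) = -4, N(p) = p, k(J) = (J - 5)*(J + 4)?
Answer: -379829/4 ≈ -94957.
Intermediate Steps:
k(J) = (-5 + J)*(4 + J)
b(H) = -8 (b(H) = -20 + (-3)² - 1*(-3) = -20 + 9 + 3 = -8)
s(u, c) = -8
-19991/s(96, -87)*(-38) = -19991/(-8)*(-38) = -19991*(-⅛)*(-38) = (19991/8)*(-38) = -379829/4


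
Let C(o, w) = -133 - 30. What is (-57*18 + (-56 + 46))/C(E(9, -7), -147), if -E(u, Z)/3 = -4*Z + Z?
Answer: 1036/163 ≈ 6.3558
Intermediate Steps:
E(u, Z) = 9*Z (E(u, Z) = -3*(-4*Z + Z) = -(-9)*Z = 9*Z)
C(o, w) = -163
(-57*18 + (-56 + 46))/C(E(9, -7), -147) = (-57*18 + (-56 + 46))/(-163) = (-1026 - 10)*(-1/163) = -1036*(-1/163) = 1036/163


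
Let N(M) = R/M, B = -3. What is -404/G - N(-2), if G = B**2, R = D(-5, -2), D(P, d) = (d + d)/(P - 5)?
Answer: -2011/45 ≈ -44.689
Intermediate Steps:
D(P, d) = 2*d/(-5 + P) (D(P, d) = (2*d)/(-5 + P) = 2*d/(-5 + P))
R = 2/5 (R = 2*(-2)/(-5 - 5) = 2*(-2)/(-10) = 2*(-2)*(-1/10) = 2/5 ≈ 0.40000)
G = 9 (G = (-3)**2 = 9)
N(M) = 2/(5*M)
-404/G - N(-2) = -404/9 - 2/(5*(-2)) = -404*1/9 - 2*(-1)/(5*2) = -404/9 - 1*(-1/5) = -404/9 + 1/5 = -2011/45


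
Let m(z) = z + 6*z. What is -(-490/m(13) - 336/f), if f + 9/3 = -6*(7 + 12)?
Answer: 98/39 ≈ 2.5128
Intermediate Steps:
f = -117 (f = -3 - 6*(7 + 12) = -3 - 6*19 = -3 - 114 = -117)
m(z) = 7*z
-(-490/m(13) - 336/f) = -(-490/(7*13) - 336/(-117)) = -(-490/91 - 336*(-1/117)) = -(-490*1/91 + 112/39) = -(-70/13 + 112/39) = -1*(-98/39) = 98/39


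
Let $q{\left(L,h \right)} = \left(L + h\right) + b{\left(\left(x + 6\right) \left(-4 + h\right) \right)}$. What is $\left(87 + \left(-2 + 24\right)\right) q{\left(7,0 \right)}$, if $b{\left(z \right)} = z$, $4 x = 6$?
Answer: $-2507$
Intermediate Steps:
$x = \frac{3}{2}$ ($x = \frac{1}{4} \cdot 6 = \frac{3}{2} \approx 1.5$)
$q{\left(L,h \right)} = -30 + L + \frac{17 h}{2}$ ($q{\left(L,h \right)} = \left(L + h\right) + \left(\frac{3}{2} + 6\right) \left(-4 + h\right) = \left(L + h\right) + \frac{15 \left(-4 + h\right)}{2} = \left(L + h\right) + \left(-30 + \frac{15 h}{2}\right) = -30 + L + \frac{17 h}{2}$)
$\left(87 + \left(-2 + 24\right)\right) q{\left(7,0 \right)} = \left(87 + \left(-2 + 24\right)\right) \left(-30 + 7 + \frac{17}{2} \cdot 0\right) = \left(87 + 22\right) \left(-30 + 7 + 0\right) = 109 \left(-23\right) = -2507$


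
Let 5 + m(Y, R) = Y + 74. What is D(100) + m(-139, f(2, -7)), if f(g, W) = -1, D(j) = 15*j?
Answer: 1430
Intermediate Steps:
m(Y, R) = 69 + Y (m(Y, R) = -5 + (Y + 74) = -5 + (74 + Y) = 69 + Y)
D(100) + m(-139, f(2, -7)) = 15*100 + (69 - 139) = 1500 - 70 = 1430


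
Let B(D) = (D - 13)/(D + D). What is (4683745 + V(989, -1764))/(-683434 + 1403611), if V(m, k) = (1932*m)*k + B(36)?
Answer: -242343052321/51852744 ≈ -4673.7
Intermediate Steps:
B(D) = (-13 + D)/(2*D) (B(D) = (-13 + D)/((2*D)) = (-13 + D)*(1/(2*D)) = (-13 + D)/(2*D))
V(m, k) = 23/72 + 1932*k*m (V(m, k) = (1932*m)*k + (½)*(-13 + 36)/36 = 1932*k*m + (½)*(1/36)*23 = 1932*k*m + 23/72 = 23/72 + 1932*k*m)
(4683745 + V(989, -1764))/(-683434 + 1403611) = (4683745 + (23/72 + 1932*(-1764)*989))/(-683434 + 1403611) = (4683745 + (23/72 - 3370559472))/720177 = (4683745 - 242680281961/72)*(1/720177) = -242343052321/72*1/720177 = -242343052321/51852744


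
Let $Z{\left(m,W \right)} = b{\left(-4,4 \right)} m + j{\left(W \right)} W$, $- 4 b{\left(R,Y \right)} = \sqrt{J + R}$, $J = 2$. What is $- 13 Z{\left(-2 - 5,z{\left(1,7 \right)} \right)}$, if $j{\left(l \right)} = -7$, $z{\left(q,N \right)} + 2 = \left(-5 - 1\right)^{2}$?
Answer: $3094 - \frac{91 i \sqrt{2}}{4} \approx 3094.0 - 32.173 i$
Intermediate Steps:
$z{\left(q,N \right)} = 34$ ($z{\left(q,N \right)} = -2 + \left(-5 - 1\right)^{2} = -2 + \left(-6\right)^{2} = -2 + 36 = 34$)
$b{\left(R,Y \right)} = - \frac{\sqrt{2 + R}}{4}$
$Z{\left(m,W \right)} = - 7 W - \frac{i m \sqrt{2}}{4}$ ($Z{\left(m,W \right)} = - \frac{\sqrt{2 - 4}}{4} m - 7 W = - \frac{\sqrt{-2}}{4} m - 7 W = - \frac{i \sqrt{2}}{4} m - 7 W = - \frac{i m \sqrt{2}}{4} - 7 W = - 7 W - \frac{i m \sqrt{2}}{4}$)
$- 13 Z{\left(-2 - 5,z{\left(1,7 \right)} \right)} = - 13 \left(\left(-7\right) 34 - \frac{i \left(-2 - 5\right) \sqrt{2}}{4}\right) = - 13 \left(-238 - \frac{i \left(-2 - 5\right) \sqrt{2}}{4}\right) = - 13 \left(-238 - \frac{1}{4} i \left(-7\right) \sqrt{2}\right) = - 13 \left(-238 + \frac{7 i \sqrt{2}}{4}\right) = 3094 - \frac{91 i \sqrt{2}}{4}$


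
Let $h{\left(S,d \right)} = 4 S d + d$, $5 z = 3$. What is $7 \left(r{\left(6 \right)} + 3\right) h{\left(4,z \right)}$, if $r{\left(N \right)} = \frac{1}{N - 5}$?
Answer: $\frac{1428}{5} \approx 285.6$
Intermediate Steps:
$z = \frac{3}{5}$ ($z = \frac{1}{5} \cdot 3 = \frac{3}{5} \approx 0.6$)
$r{\left(N \right)} = \frac{1}{-5 + N}$
$h{\left(S,d \right)} = d + 4 S d$ ($h{\left(S,d \right)} = 4 S d + d = d + 4 S d$)
$7 \left(r{\left(6 \right)} + 3\right) h{\left(4,z \right)} = 7 \left(\frac{1}{-5 + 6} + 3\right) \frac{3 \left(1 + 4 \cdot 4\right)}{5} = 7 \left(1^{-1} + 3\right) \frac{3 \left(1 + 16\right)}{5} = 7 \left(1 + 3\right) \frac{3}{5} \cdot 17 = 7 \cdot 4 \cdot \frac{51}{5} = 7 \cdot \frac{204}{5} = \frac{1428}{5}$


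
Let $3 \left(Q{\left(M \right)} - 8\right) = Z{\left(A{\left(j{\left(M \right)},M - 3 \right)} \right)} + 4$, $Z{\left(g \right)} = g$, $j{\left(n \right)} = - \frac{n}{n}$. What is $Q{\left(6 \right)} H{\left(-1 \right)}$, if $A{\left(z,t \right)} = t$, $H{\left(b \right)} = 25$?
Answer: $\frac{775}{3} \approx 258.33$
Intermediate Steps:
$j{\left(n \right)} = -1$ ($j{\left(n \right)} = \left(-1\right) 1 = -1$)
$Q{\left(M \right)} = \frac{25}{3} + \frac{M}{3}$ ($Q{\left(M \right)} = 8 + \frac{\left(M - 3\right) + 4}{3} = 8 + \frac{\left(-3 + M\right) + 4}{3} = 8 + \frac{1 + M}{3} = 8 + \left(\frac{1}{3} + \frac{M}{3}\right) = \frac{25}{3} + \frac{M}{3}$)
$Q{\left(6 \right)} H{\left(-1 \right)} = \left(\frac{25}{3} + \frac{1}{3} \cdot 6\right) 25 = \left(\frac{25}{3} + 2\right) 25 = \frac{31}{3} \cdot 25 = \frac{775}{3}$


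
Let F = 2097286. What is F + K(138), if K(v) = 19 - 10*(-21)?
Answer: 2097515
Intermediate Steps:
K(v) = 229 (K(v) = 19 + 210 = 229)
F + K(138) = 2097286 + 229 = 2097515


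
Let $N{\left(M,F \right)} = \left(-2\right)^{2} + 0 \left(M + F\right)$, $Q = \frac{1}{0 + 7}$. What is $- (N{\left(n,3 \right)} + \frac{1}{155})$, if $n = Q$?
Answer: $- \frac{621}{155} \approx -4.0065$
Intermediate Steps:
$Q = \frac{1}{7} \approx 0.14286$
$n = \frac{1}{7} \approx 0.14286$
$N{\left(M,F \right)} = 4$ ($N{\left(M,F \right)} = 4 + 0 \left(F + M\right) = 4 + 0 = 4$)
$- (N{\left(n,3 \right)} + \frac{1}{155}) = - (4 + \frac{1}{155}) = \left(-1\right) \frac{621}{155} = - \frac{621}{155}$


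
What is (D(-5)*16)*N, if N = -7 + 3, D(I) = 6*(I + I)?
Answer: 3840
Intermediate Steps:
D(I) = 12*I (D(I) = 6*(2*I) = 12*I)
N = -4
(D(-5)*16)*N = ((12*(-5))*16)*(-4) = -60*16*(-4) = -960*(-4) = 3840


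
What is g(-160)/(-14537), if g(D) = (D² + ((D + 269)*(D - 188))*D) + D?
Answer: -6094560/14537 ≈ -419.24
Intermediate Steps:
g(D) = D + D² + D*(-188 + D)*(269 + D) (g(D) = (D² + ((269 + D)*(-188 + D))*D) + D = (D² + ((-188 + D)*(269 + D))*D) + D = (D² + D*(-188 + D)*(269 + D)) + D = D + D² + D*(-188 + D)*(269 + D))
g(-160)/(-14537) = -160*(-50571 + (-160)² + 82*(-160))/(-14537) = -160*(-50571 + 25600 - 13120)*(-1/14537) = -160*(-38091)*(-1/14537) = 6094560*(-1/14537) = -6094560/14537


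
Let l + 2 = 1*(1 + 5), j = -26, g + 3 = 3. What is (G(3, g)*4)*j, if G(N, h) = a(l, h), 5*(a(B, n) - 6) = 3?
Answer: -3432/5 ≈ -686.40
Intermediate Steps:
g = 0 (g = -3 + 3 = 0)
l = 4 (l = -2 + 1*(1 + 5) = -2 + 1*6 = -2 + 6 = 4)
a(B, n) = 33/5 (a(B, n) = 6 + (⅕)*3 = 6 + ⅗ = 33/5)
G(N, h) = 33/5
(G(3, g)*4)*j = ((33/5)*4)*(-26) = (132/5)*(-26) = -3432/5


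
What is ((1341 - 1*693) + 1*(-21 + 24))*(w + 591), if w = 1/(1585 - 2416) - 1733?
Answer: -205933651/277 ≈ -7.4344e+5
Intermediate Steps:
w = -1440124/831 (w = 1/(-831) - 1733 = -1/831 - 1733 = -1440124/831 ≈ -1733.0)
((1341 - 1*693) + 1*(-21 + 24))*(w + 591) = ((1341 - 1*693) + 1*(-21 + 24))*(-1440124/831 + 591) = ((1341 - 693) + 1*3)*(-949003/831) = (648 + 3)*(-949003/831) = 651*(-949003/831) = -205933651/277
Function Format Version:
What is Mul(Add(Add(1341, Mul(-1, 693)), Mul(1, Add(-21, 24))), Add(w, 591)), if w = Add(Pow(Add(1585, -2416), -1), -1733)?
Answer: Rational(-205933651, 277) ≈ -7.4344e+5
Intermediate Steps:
w = Rational(-1440124, 831) (w = Add(Pow(-831, -1), -1733) = Add(Rational(-1, 831), -1733) = Rational(-1440124, 831) ≈ -1733.0)
Mul(Add(Add(1341, Mul(-1, 693)), Mul(1, Add(-21, 24))), Add(w, 591)) = Mul(Add(Add(1341, Mul(-1, 693)), Mul(1, Add(-21, 24))), Add(Rational(-1440124, 831), 591)) = Mul(Add(Add(1341, -693), Mul(1, 3)), Rational(-949003, 831)) = Mul(Add(648, 3), Rational(-949003, 831)) = Mul(651, Rational(-949003, 831)) = Rational(-205933651, 277)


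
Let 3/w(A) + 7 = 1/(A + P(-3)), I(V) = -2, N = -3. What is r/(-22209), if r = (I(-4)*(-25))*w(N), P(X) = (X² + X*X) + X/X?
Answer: 800/821733 ≈ 0.00097355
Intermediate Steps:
P(X) = 1 + 2*X² (P(X) = (X² + X²) + 1 = 2*X² + 1 = 1 + 2*X²)
w(A) = 3/(-7 + 1/(19 + A)) (w(A) = 3/(-7 + 1/(A + (1 + 2*(-3)²))) = 3/(-7 + 1/(A + (1 + 2*9))) = 3/(-7 + 1/(A + (1 + 18))) = 3/(-7 + 1/(A + 19)) = 3/(-7 + 1/(19 + A)))
r = -800/37 (r = (-2*(-25))*(3*(-19 - 1*(-3))/(132 + 7*(-3))) = 50*(3*(-19 + 3)/(132 - 21)) = 50*(3*(-16)/111) = 50*(3*(1/111)*(-16)) = 50*(-16/37) = -800/37 ≈ -21.622)
r/(-22209) = -800/37/(-22209) = -800/37*(-1/22209) = 800/821733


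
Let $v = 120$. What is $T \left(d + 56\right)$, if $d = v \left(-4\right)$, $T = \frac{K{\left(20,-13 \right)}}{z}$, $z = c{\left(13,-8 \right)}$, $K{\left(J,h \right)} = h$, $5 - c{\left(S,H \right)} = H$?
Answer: $424$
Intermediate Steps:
$c{\left(S,H \right)} = 5 - H$
$z = 13$ ($z = 5 - -8 = 5 + 8 = 13$)
$T = -1$ ($T = - \frac{13}{13} = \left(-13\right) \frac{1}{13} = -1$)
$d = -480$ ($d = 120 \left(-4\right) = -480$)
$T \left(d + 56\right) = - (-480 + 56) = \left(-1\right) \left(-424\right) = 424$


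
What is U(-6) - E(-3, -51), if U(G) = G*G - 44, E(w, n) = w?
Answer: -5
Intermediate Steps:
U(G) = -44 + G² (U(G) = G² - 44 = -44 + G²)
U(-6) - E(-3, -51) = (-44 + (-6)²) - 1*(-3) = (-44 + 36) + 3 = -8 + 3 = -5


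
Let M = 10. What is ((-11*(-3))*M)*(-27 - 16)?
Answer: -14190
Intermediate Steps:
((-11*(-3))*M)*(-27 - 16) = (-11*(-3)*10)*(-27 - 16) = (33*10)*(-43) = 330*(-43) = -14190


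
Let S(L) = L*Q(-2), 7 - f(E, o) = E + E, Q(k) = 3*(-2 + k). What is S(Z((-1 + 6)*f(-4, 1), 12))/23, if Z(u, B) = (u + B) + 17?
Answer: -1248/23 ≈ -54.261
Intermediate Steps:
Q(k) = -6 + 3*k
f(E, o) = 7 - 2*E (f(E, o) = 7 - (E + E) = 7 - 2*E)
Z(u, B) = 17 + B + u (Z(u, B) = (B + u) + 17 = 17 + B + u)
S(L) = -12*L (S(L) = L*(-6 + 3*(-2)) = L*(-6 - 6) = L*(-12) = -12*L)
S(Z((-1 + 6)*f(-4, 1), 12))/23 = -12*(17 + 12 + (-1 + 6)*(7 - 2*(-4)))/23 = -12*(17 + 12 + 5*(7 + 8))*(1/23) = -12*(17 + 12 + 5*15)*(1/23) = -12*(17 + 12 + 75)*(1/23) = -12*104*(1/23) = -1248*1/23 = -1248/23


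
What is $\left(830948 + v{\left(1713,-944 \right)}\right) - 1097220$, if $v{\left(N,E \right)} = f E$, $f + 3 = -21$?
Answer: $-243616$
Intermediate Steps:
$f = -24$ ($f = -3 - 21 = -24$)
$v{\left(N,E \right)} = - 24 E$
$\left(830948 + v{\left(1713,-944 \right)}\right) - 1097220 = \left(830948 - -22656\right) - 1097220 = \left(830948 + 22656\right) - 1097220 = 853604 - 1097220 = -243616$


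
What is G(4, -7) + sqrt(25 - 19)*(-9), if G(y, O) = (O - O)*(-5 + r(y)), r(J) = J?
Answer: -9*sqrt(6) ≈ -22.045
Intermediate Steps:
G(y, O) = 0 (G(y, O) = (O - O)*(-5 + y) = 0*(-5 + y) = 0)
G(4, -7) + sqrt(25 - 19)*(-9) = 0 + sqrt(25 - 19)*(-9) = 0 + sqrt(6)*(-9) = 0 - 9*sqrt(6) = -9*sqrt(6)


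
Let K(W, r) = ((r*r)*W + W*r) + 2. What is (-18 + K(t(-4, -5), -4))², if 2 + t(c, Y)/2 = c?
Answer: 25600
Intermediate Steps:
t(c, Y) = -4 + 2*c
K(W, r) = 2 + W*r + W*r² (K(W, r) = (r²*W + W*r) + 2 = (W*r² + W*r) + 2 = (W*r + W*r²) + 2 = 2 + W*r + W*r²)
(-18 + K(t(-4, -5), -4))² = (-18 + (2 + (-4 + 2*(-4))*(-4) + (-4 + 2*(-4))*(-4)²))² = (-18 + (2 + (-4 - 8)*(-4) + (-4 - 8)*16))² = (-18 + (2 - 12*(-4) - 12*16))² = (-18 + (2 + 48 - 192))² = (-18 - 142)² = (-160)² = 25600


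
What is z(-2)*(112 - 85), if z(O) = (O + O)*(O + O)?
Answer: 432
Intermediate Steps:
z(O) = 4*O² (z(O) = (2*O)*(2*O) = 4*O²)
z(-2)*(112 - 85) = (4*(-2)²)*(112 - 85) = (4*4)*27 = 16*27 = 432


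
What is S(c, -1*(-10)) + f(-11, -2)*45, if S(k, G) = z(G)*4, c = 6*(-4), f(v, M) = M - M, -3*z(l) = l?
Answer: -40/3 ≈ -13.333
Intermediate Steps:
z(l) = -l/3
f(v, M) = 0
c = -24
S(k, G) = -4*G/3 (S(k, G) = -G/3*4 = -4*G/3)
S(c, -1*(-10)) + f(-11, -2)*45 = -(-4)*(-10)/3 + 0*45 = -4/3*10 + 0 = -40/3 + 0 = -40/3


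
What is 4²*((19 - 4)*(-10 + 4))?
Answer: -1440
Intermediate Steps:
4²*((19 - 4)*(-10 + 4)) = 16*(15*(-6)) = 16*(-90) = -1440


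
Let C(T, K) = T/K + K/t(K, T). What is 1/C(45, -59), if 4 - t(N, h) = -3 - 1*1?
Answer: -472/3841 ≈ -0.12288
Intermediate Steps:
t(N, h) = 8 (t(N, h) = 4 - (-3 - 1*1) = 4 - (-3 - 1) = 4 - 1*(-4) = 4 + 4 = 8)
C(T, K) = K/8 + T/K (C(T, K) = T/K + K/8 = K/8 + T/K)
1/C(45, -59) = 1/((1/8)*(-59) + 45/(-59)) = 1/(-59/8 + 45*(-1/59)) = 1/(-59/8 - 45/59) = 1/(-3841/472) = -472/3841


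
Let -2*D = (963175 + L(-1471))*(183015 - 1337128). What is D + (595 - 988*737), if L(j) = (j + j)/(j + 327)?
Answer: 635843380549739/1144 ≈ 5.5581e+11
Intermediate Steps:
L(j) = 2*j/(327 + j) (L(j) = (2*j)/(327 + j) = 2*j/(327 + j))
D = 635844212879523/1144 (D = -(963175 + 2*(-1471)/(327 - 1471))*(183015 - 1337128)/2 = -(963175 + 2*(-1471)/(-1144))*(-1154113)/2 = -(963175 + 2*(-1471)*(-1/1144))*(-1154113)/2 = -(963175 + 1471/572)*(-1154113)/2 = -550937571*(-1154113)/1144 = -½*(-635844212879523/572) = 635844212879523/1144 ≈ 5.5581e+11)
D + (595 - 988*737) = 635844212879523/1144 + (595 - 988*737) = 635844212879523/1144 + (595 - 728156) = 635844212879523/1144 - 727561 = 635843380549739/1144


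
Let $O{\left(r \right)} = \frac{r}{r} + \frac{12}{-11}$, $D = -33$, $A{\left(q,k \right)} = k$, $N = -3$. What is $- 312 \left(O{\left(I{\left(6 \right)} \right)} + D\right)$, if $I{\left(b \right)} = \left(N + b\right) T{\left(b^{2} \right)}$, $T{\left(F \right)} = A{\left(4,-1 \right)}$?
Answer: $\frac{113568}{11} \approx 10324.0$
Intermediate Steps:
$T{\left(F \right)} = -1$
$I{\left(b \right)} = 3 - b$ ($I{\left(b \right)} = \left(-3 + b\right) \left(-1\right) = 3 - b$)
$O{\left(r \right)} = - \frac{1}{11}$ ($O{\left(r \right)} = 1 + 12 \left(- \frac{1}{11}\right) = 1 - \frac{12}{11} = - \frac{1}{11}$)
$- 312 \left(O{\left(I{\left(6 \right)} \right)} + D\right) = - 312 \left(- \frac{1}{11} - 33\right) = \left(-312\right) \left(- \frac{364}{11}\right) = \frac{113568}{11}$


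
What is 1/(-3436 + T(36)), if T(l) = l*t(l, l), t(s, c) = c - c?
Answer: -1/3436 ≈ -0.00029104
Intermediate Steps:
t(s, c) = 0
T(l) = 0 (T(l) = l*0 = 0)
1/(-3436 + T(36)) = 1/(-3436 + 0) = 1/(-3436) = -1/3436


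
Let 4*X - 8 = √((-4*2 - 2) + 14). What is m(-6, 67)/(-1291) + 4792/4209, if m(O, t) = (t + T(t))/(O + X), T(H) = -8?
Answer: 43801966/38036733 ≈ 1.1516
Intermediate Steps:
X = 5/2 (X = 2 + √((-4*2 - 2) + 14)/4 = 2 + √((-8 - 2) + 14)/4 = 2 + √(-10 + 14)/4 = 2 + √4/4 = 2 + (¼)*2 = 2 + ½ = 5/2 ≈ 2.5000)
m(O, t) = (-8 + t)/(5/2 + O) (m(O, t) = (t - 8)/(O + 5/2) = (-8 + t)/(5/2 + O))
m(-6, 67)/(-1291) + 4792/4209 = (2*(-8 + 67)/(5 + 2*(-6)))/(-1291) + 4792/4209 = (2*59/(5 - 12))*(-1/1291) + 4792*(1/4209) = (2*59/(-7))*(-1/1291) + 4792/4209 = (2*(-⅐)*59)*(-1/1291) + 4792/4209 = -118/7*(-1/1291) + 4792/4209 = 118/9037 + 4792/4209 = 43801966/38036733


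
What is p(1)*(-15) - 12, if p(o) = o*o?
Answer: -27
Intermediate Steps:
p(o) = o²
p(1)*(-15) - 12 = 1²*(-15) - 12 = 1*(-15) - 12 = -15 - 12 = -27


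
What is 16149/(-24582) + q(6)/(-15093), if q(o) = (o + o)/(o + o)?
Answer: -81253813/123672042 ≈ -0.65701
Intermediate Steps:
q(o) = 1 (q(o) = (2*o)/((2*o)) = (2*o)*(1/(2*o)) = 1)
16149/(-24582) + q(6)/(-15093) = 16149/(-24582) + 1/(-15093) = 16149*(-1/24582) + 1*(-1/15093) = -5383/8194 - 1/15093 = -81253813/123672042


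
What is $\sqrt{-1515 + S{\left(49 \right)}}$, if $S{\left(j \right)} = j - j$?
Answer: $i \sqrt{1515} \approx 38.923 i$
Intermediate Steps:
$S{\left(j \right)} = 0$
$\sqrt{-1515 + S{\left(49 \right)}} = \sqrt{-1515 + 0} = \sqrt{-1515} = i \sqrt{1515}$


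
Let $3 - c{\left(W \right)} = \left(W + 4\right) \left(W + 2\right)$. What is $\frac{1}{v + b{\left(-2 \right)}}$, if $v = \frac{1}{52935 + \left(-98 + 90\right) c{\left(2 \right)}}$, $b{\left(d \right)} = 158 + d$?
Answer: $\frac{53103}{8284069} \approx 0.0064103$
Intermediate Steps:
$c{\left(W \right)} = 3 - \left(2 + W\right) \left(4 + W\right)$ ($c{\left(W \right)} = 3 - \left(W + 4\right) \left(W + 2\right) = 3 - \left(4 + W\right) \left(2 + W\right) = 3 - \left(2 + W\right) \left(4 + W\right)$)
$v = \frac{1}{53103}$ ($v = \frac{1}{52935 + \left(-98 + 90\right) \left(-5 - 2^{2} - 12\right)} = \frac{1}{52935 - 8 \left(-5 - 4 - 12\right)} = \frac{1}{52935 - -168} = \frac{1}{52935 + 168} = \frac{1}{53103} \approx 1.8831 \cdot 10^{-5}$)
$\frac{1}{v + b{\left(-2 \right)}} = \frac{1}{\frac{1}{53103} + \left(158 - 2\right)} = \frac{1}{\frac{1}{53103} + 156} = \frac{1}{\frac{8284069}{53103}} = \frac{53103}{8284069}$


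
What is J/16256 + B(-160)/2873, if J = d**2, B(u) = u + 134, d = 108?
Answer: 159077/224536 ≈ 0.70847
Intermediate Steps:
B(u) = 134 + u
J = 11664 (J = 108**2 = 11664)
J/16256 + B(-160)/2873 = 11664/16256 + (134 - 160)/2873 = 11664*(1/16256) - 26*1/2873 = 729/1016 - 2/221 = 159077/224536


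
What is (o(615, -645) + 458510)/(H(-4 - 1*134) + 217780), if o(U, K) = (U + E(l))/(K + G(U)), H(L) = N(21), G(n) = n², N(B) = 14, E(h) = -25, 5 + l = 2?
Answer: 17312420639/8223465852 ≈ 2.1052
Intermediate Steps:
l = -3 (l = -5 + 2 = -3)
H(L) = 14
o(U, K) = (-25 + U)/(K + U²) (o(U, K) = (U - 25)/(K + U²) = (-25 + U)/(K + U²))
(o(615, -645) + 458510)/(H(-4 - 1*134) + 217780) = ((-25 + 615)/(-645 + 615²) + 458510)/(14 + 217780) = (590/(-645 + 378225) + 458510)/217794 = (590/377580 + 458510)*(1/217794) = ((1/377580)*590 + 458510)*(1/217794) = (59/37758 + 458510)*(1/217794) = (17312420639/37758)*(1/217794) = 17312420639/8223465852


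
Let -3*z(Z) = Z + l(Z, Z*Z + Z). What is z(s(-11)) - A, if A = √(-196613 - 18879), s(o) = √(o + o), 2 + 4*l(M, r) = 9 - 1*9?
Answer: ⅙ - 2*I*√53873 - I*√22/3 ≈ 0.16667 - 465.77*I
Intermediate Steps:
l(M, r) = -½ (l(M, r) = -½ + (9 - 1*9)/4 = -½ + (9 - 9)/4 = -½ + (¼)*0 = -½ + 0 = -½)
s(o) = √2*√o (s(o) = √(2*o) = √2*√o)
z(Z) = ⅙ - Z/3 (z(Z) = -(Z - ½)/3 = -(-½ + Z)/3 = ⅙ - Z/3)
A = 2*I*√53873 (A = √(-215492) = 2*I*√53873 ≈ 464.21*I)
z(s(-11)) - A = (⅙ - √2*√(-11)/3) - 2*I*√53873 = (⅙ - √2*I*√11/3) - 2*I*√53873 = (⅙ - I*√22/3) - 2*I*√53873 = ⅙ - 2*I*√53873 - I*√22/3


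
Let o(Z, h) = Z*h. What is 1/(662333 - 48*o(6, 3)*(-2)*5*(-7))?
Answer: 1/601853 ≈ 1.6615e-6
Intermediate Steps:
1/(662333 - 48*o(6, 3)*(-2)*5*(-7)) = 1/(662333 - 48*(6*3)*(-2)*5*(-7)) = 1/(662333 - 48*18*(-2)*5*(-7)) = 1/(662333 - (-1728)*5*(-7)) = 1/(662333 - 48*(-180)*(-7)) = 1/(662333 + 8640*(-7)) = 1/(662333 - 60480) = 1/601853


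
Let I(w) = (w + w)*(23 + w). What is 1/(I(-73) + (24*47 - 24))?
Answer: 1/8404 ≈ 0.00011899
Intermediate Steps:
I(w) = 2*w*(23 + w) (I(w) = (2*w)*(23 + w) = 2*w*(23 + w))
1/(I(-73) + (24*47 - 24)) = 1/(2*(-73)*(23 - 73) + (24*47 - 24)) = 1/(2*(-73)*(-50) + (1128 - 24)) = 1/(7300 + 1104) = 1/8404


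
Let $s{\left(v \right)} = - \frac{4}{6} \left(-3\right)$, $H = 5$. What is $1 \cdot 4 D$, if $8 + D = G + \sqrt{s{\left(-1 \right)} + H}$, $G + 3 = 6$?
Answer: $-20 + 4 \sqrt{7} \approx -9.417$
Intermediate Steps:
$s{\left(v \right)} = 2$ ($s{\left(v \right)} = \left(-4\right) \frac{1}{6} \left(-3\right) = \left(- \frac{2}{3}\right) \left(-3\right) = 2$)
$G = 3$ ($G = -3 + 6 = 3$)
$D = -5 + \sqrt{7}$ ($D = -8 + \left(3 + \sqrt{2 + 5}\right) = -8 + \left(3 + \sqrt{7}\right) = -5 + \sqrt{7} \approx -2.3542$)
$1 \cdot 4 D = 1 \cdot 4 \left(-5 + \sqrt{7}\right) = 4 \left(-5 + \sqrt{7}\right) = -20 + 4 \sqrt{7}$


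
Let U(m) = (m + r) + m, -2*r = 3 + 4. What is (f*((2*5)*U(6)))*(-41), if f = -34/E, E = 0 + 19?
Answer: 118490/19 ≈ 6236.3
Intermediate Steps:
r = -7/2 (r = -(3 + 4)/2 = -1/2*7 = -7/2 ≈ -3.5000)
E = 19
U(m) = -7/2 + 2*m (U(m) = (m - 7/2) + m = (-7/2 + m) + m = -7/2 + 2*m)
f = -34/19 ≈ -1.7895
(f*((2*5)*U(6)))*(-41) = -34*2*5*(-7/2 + 2*6)/19*(-41) = -340*(-7/2 + 12)/19*(-41) = -340*17/(19*2)*(-41) = -34/19*85*(-41) = -2890/19*(-41) = 118490/19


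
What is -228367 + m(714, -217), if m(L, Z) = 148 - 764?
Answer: -228983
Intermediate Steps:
m(L, Z) = -616
-228367 + m(714, -217) = -228367 - 616 = -228983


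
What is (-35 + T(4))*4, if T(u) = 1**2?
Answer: -136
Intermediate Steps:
T(u) = 1
(-35 + T(4))*4 = (-35 + 1)*4 = -34*4 = -136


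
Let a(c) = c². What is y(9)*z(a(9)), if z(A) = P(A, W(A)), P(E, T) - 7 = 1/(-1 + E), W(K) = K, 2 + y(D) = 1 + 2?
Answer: 561/80 ≈ 7.0125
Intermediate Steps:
y(D) = 1 (y(D) = -2 + (1 + 2) = -2 + 3 = 1)
P(E, T) = 7 + 1/(-1 + E)
z(A) = (-6 + 7*A)/(-1 + A)
y(9)*z(a(9)) = 1*((-6 + 7*9²)/(-1 + 9²)) = 1*((-6 + 7*81)/(-1 + 81)) = 1*((-6 + 567)/80) = 1*((1/80)*561) = 1*(561/80) = 561/80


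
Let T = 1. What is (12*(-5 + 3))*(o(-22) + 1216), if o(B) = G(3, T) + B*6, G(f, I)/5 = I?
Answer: -26136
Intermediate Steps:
G(f, I) = 5*I
o(B) = 5 + 6*B (o(B) = 5*1 + B*6 = 5 + 6*B)
(12*(-5 + 3))*(o(-22) + 1216) = (12*(-5 + 3))*((5 + 6*(-22)) + 1216) = (12*(-2))*((5 - 132) + 1216) = -24*(-127 + 1216) = -24*1089 = -26136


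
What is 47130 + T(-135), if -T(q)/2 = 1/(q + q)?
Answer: 6362551/135 ≈ 47130.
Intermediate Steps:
T(q) = -1/q (T(q) = -2/(q + q) = -2*1/(2*q) = -1/q)
47130 + T(-135) = 47130 - 1/(-135) = 47130 - 1*(-1/135) = 47130 + 1/135 = 6362551/135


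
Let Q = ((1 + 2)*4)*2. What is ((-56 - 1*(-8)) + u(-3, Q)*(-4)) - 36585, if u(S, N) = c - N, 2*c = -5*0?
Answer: -36537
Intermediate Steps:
Q = 24 (Q = (3*4)*2 = 12*2 = 24)
c = 0 (c = (-5*0)/2 = (½)*0 = 0)
u(S, N) = -N (u(S, N) = 0 - N = -N)
((-56 - 1*(-8)) + u(-3, Q)*(-4)) - 36585 = ((-56 - 1*(-8)) - 1*24*(-4)) - 36585 = ((-56 + 8) - 24*(-4)) - 36585 = (-48 + 96) - 36585 = 48 - 36585 = -36537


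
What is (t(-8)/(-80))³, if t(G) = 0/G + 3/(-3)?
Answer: 1/512000 ≈ 1.9531e-6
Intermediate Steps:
t(G) = -1 (t(G) = 0 + 3*(-⅓) = 0 - 1 = -1)
(t(-8)/(-80))³ = (-1/(-80))³ = (-1*(-1/80))³ = (1/80)³ = 1/512000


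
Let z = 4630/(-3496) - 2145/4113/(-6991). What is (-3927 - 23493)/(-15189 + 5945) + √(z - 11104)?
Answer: 6855/2311 + I*√779305290178187746129299/8376993714 ≈ 2.9662 + 105.38*I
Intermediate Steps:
z = -22187240395/16753987428 (z = 4630*(-1/3496) - 2145*1/4113*(-1/6991) = -2315/1748 - 715/1371*(-1/6991) = -2315/1748 + 715/9584661 = -22187240395/16753987428 ≈ -1.3243)
(-3927 - 23493)/(-15189 + 5945) + √(z - 11104) = (-3927 - 23493)/(-15189 + 5945) + √(-22187240395/16753987428 - 11104) = -27420/(-9244) + √(-186058463640907/16753987428) = -27420*(-1/9244) + I*√779305290178187746129299/8376993714 = 6855/2311 + I*√779305290178187746129299/8376993714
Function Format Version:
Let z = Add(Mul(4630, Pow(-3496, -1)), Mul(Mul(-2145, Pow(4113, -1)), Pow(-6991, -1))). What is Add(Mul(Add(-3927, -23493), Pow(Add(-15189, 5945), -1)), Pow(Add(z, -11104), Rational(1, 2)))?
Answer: Add(Rational(6855, 2311), Mul(Rational(1, 8376993714), I, Pow(779305290178187746129299, Rational(1, 2)))) ≈ Add(2.9662, Mul(105.38, I))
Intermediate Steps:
z = Rational(-22187240395, 16753987428) (z = Add(Mul(4630, Rational(-1, 3496)), Mul(Mul(-2145, Rational(1, 4113)), Rational(-1, 6991))) = Add(Rational(-2315, 1748), Mul(Rational(-715, 1371), Rational(-1, 6991))) = Add(Rational(-2315, 1748), Rational(715, 9584661)) = Rational(-22187240395, 16753987428) ≈ -1.3243)
Add(Mul(Add(-3927, -23493), Pow(Add(-15189, 5945), -1)), Pow(Add(z, -11104), Rational(1, 2))) = Add(Mul(Add(-3927, -23493), Pow(Add(-15189, 5945), -1)), Pow(Add(Rational(-22187240395, 16753987428), -11104), Rational(1, 2))) = Add(Mul(-27420, Pow(-9244, -1)), Pow(Rational(-186058463640907, 16753987428), Rational(1, 2))) = Add(Mul(-27420, Rational(-1, 9244)), Mul(Rational(1, 8376993714), I, Pow(779305290178187746129299, Rational(1, 2)))) = Add(Rational(6855, 2311), Mul(Rational(1, 8376993714), I, Pow(779305290178187746129299, Rational(1, 2))))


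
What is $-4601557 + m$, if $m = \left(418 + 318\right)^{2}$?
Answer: $-4059861$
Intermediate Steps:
$m = 541696$ ($m = 736^{2} = 541696$)
$-4601557 + m = -4601557 + 541696 = -4059861$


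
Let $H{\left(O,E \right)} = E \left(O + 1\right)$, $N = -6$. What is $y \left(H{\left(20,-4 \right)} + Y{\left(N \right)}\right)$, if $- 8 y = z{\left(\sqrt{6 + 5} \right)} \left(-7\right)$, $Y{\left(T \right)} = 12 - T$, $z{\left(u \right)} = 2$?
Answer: $- \frac{231}{2} \approx -115.5$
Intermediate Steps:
$H{\left(O,E \right)} = E \left(1 + O\right)$
$y = \frac{7}{4}$ ($y = - \frac{2 \left(-7\right)}{8} = \left(- \frac{1}{8}\right) \left(-14\right) = \frac{7}{4} \approx 1.75$)
$y \left(H{\left(20,-4 \right)} + Y{\left(N \right)}\right) = \frac{7 \left(- 4 \left(1 + 20\right) + \left(12 - -6\right)\right)}{4} = \frac{7 \left(\left(-4\right) 21 + \left(12 + 6\right)\right)}{4} = \frac{7 \left(-84 + 18\right)}{4} = \frac{7}{4} \left(-66\right) = - \frac{231}{2}$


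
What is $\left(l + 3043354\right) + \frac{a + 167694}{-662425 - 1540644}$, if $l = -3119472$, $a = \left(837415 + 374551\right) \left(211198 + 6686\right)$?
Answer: $- \frac{39251033980}{200279} \approx -1.9598 \cdot 10^{5}$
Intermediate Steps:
$a = 264067999944$ ($a = 1211966 \cdot 217884 = 264067999944$)
$\left(l + 3043354\right) + \frac{a + 167694}{-662425 - 1540644} = \left(-3119472 + 3043354\right) + \frac{264067999944 + 167694}{-662425 - 1540644} = -76118 + \frac{264068167638}{-2203069} = -76118 + 264068167638 \left(- \frac{1}{2203069}\right) = -76118 - \frac{24006197058}{200279} = - \frac{39251033980}{200279}$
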